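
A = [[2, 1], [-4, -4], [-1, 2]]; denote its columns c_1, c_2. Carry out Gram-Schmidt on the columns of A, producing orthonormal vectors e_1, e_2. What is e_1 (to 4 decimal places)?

e_1 = (0.4364, -0.8729, -0.2182)

e_1 = c_1/‖c_1‖ = (2, -4, -1)/4.5826 = (0.4364, -0.8729, -0.2182).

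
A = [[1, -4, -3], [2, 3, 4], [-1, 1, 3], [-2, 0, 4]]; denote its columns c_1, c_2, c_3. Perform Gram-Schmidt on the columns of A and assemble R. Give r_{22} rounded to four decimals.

r_{22} = 5.0892

c_1 = (1, 2, -1, -2); ‖c_1‖ = 3.1623, so e_1 = (0.3162, 0.6325, -0.3162, -0.6325).
e_1·c_2 = 0.3162·(-4) + 0.6325·3 + (-0.3162)·1 + (-0.6325)·0 = 0.3162.
u_2 = c_2 − 0.3162·e_1 = (-4.1000, 2.8000, 1.1000, 0.2000).
r_{22} = ‖u_2‖ = 5.0892.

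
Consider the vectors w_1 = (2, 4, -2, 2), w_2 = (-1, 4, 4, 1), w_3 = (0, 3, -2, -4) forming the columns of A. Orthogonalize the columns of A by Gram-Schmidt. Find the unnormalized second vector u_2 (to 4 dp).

u_2 = (-1.5714, 2.8571, 4.5714, 0.4286)

w_1 = (2, 4, -2, 2); ‖w_1‖ = 5.2915, so e_1 = (0.3780, 0.7559, -0.3780, 0.3780).
e_1·w_2 = 0.3780·(-1) + 0.7559·4 + (-0.3780)·4 + 0.3780·1 = 1.5119.
u_2 = w_2 − 1.5119·e_1 = (-1.5714, 2.8571, 4.5714, 0.4286).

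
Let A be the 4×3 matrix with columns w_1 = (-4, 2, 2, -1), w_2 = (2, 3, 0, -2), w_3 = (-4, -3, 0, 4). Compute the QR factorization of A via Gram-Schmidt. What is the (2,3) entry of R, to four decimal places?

r_{23} = -6.0634

w_1 = (-4, 2, 2, -1); ‖w_1‖ = 5.0000, so e_1 = (-0.8000, 0.4000, 0.4000, -0.2000).
e_1·w_2 = (-0.8000)·2 + 0.4000·3 + 0.4000·0 + (-0.2000)·(-2) = 0.0000.
u_2 = w_2 + 0.0000·e_1 = (2.0000, 3.0000, 0.0000, -2.0000).
‖u_2‖ = 4.1231, so e_2 = (0.4851, 0.7276, 0.0000, -0.4851).
r_{23} = e_2·w_3 = -6.0634.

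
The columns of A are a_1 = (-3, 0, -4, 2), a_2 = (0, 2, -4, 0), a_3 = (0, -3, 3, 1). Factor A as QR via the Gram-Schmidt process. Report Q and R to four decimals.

Q = [[-0.5571, 0.4952, 0.6432], [0.0000, 0.5984, -0.6042], [-0.7428, -0.5365, -0.3021], [0.3714, -0.3301, 0.3606]], R = [[5.3852, 2.9711, -1.8570], [0.0000, 3.3425, -3.7345], [0.0000, 0.0000, 1.2669]]

a_1 = (-3, 0, -4, 2); ‖a_1‖ = 5.3852, so e_1 = (-0.5571, 0.0000, -0.7428, 0.3714).
e_1·a_2 = (-0.5571)·0 + 0.0000·2 + (-0.7428)·(-4) + 0.3714·0 = 2.9711.
u_2 = a_2 − 2.9711·e_1 = (1.6552, 2.0000, -1.7931, -1.1034).
‖u_2‖ = 3.3425, so e_2 = (0.4952, 0.5984, -0.5365, -0.3301).
e_1·a_3 = (-0.5571)·0 + 0.0000·(-3) + (-0.7428)·3 + 0.3714·1 = -1.8570; e_2·a_3 = 0.4952·0 + 0.5984·(-3) + (-0.5365)·3 + (-0.3301)·1 = -3.7345.
u_3 = a_3 + 1.8570·e_1 + 3.7345·e_2 = (0.8148, -0.7654, -0.3827, 0.4568).
‖u_3‖ = 1.2669, so e_3 = (0.6432, -0.6042, -0.3021, 0.3606).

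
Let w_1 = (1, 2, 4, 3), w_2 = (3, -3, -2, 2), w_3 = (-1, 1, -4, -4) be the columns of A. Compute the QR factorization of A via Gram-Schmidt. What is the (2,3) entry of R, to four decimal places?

q_1 = w_1/‖w_1‖ = (1, 2, 4, 3)/5.4772 = (0.1826, 0.3651, 0.7303, 0.5477).
r_{12} = q_1·w_2 = -0.9129.
u_2 = w_2 + 0.9129·q_1 = (3.1667, -2.6667, -1.3333, 2.5000).
‖u_2‖ = 5.0166, so q_2 = (0.6312, -0.5316, -0.2658, 0.4983).
r_{23} = q_2·w_3 = -2.0930.

r_{23} = -2.0930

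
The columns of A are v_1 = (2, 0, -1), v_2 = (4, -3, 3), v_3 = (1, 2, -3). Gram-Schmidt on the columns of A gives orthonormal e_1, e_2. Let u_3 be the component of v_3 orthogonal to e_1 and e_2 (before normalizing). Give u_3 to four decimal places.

u_3 = (0.1034, 0.3448, 0.2069)

v_1 = (2, 0, -1); ‖v_1‖ = 2.2361, so e_1 = (0.8944, 0.0000, -0.4472).
e_1·v_2 = 0.8944·4 + 0.0000·(-3) + (-0.4472)·3 = 2.2361.
u_2 = v_2 − 2.2361·e_1 = (2.0000, -3.0000, 4.0000).
‖u_2‖ = 5.3852, so e_2 = (0.3714, -0.5571, 0.7428).
e_1·v_3 = 0.8944·1 + 0.0000·2 + (-0.4472)·(-3) = 2.2361; e_2·v_3 = 0.3714·1 + (-0.5571)·2 + 0.7428·(-3) = -2.9711.
u_3 = v_3 − 2.2361·e_1 + 2.9711·e_2 = (0.1034, 0.3448, 0.2069).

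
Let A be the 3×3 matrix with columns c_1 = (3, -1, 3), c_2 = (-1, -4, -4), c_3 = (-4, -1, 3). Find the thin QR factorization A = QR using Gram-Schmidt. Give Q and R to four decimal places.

e_1 = c_1/‖c_1‖ = (3, -1, 3)/4.3589 = (0.6882, -0.2294, 0.6882).
r_{12} = e_1·c_2 = -2.5236.
u_2 = c_2 + 2.5236·e_1 = (0.7368, -4.5789, -2.2632).
‖u_2‖ = 5.1606, so e_2 = (0.1428, -0.8873, -0.4385).
r_{13} = e_1·c_3 = -0.4588; r_{23} = e_2·c_3 = -0.9995.
u_3 = c_3 + 0.4588·e_1 + 0.9995·e_2 = (-3.5415, -1.9921, 2.8775).
‖u_3‖ = 4.9790, so e_3 = (-0.7113, -0.4001, 0.5779).

Q = [[0.6882, 0.1428, -0.7113], [-0.2294, -0.8873, -0.4001], [0.6882, -0.4385, 0.5779]], R = [[4.3589, -2.5236, -0.4588], [0.0000, 5.1606, -0.9995], [0.0000, 0.0000, 4.9790]]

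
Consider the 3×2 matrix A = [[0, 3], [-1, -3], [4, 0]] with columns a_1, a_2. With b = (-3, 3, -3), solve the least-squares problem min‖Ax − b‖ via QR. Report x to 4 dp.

x = (-0.7273, -0.8788)

a_1 = (0, -1, 4); ‖a_1‖ = 4.1231, so e_1 = (0.0000, -0.2425, 0.9701).
e_1·a_2 = 0.0000·3 + (-0.2425)·(-3) + 0.9701·0 = 0.7276.
u_2 = a_2 − 0.7276·e_1 = (3.0000, -2.8235, -0.7059).
‖u_2‖ = 4.1798, so e_2 = (0.7177, -0.6755, -0.1689).
Qᵀb = (-3.6380, -3.6731).
Back-substitute: x_2 = -3.6731/4.1798 = -0.8788.
x_1 = (-3.6380 − 0.7276·(-0.8788))/4.1231 = -0.7273.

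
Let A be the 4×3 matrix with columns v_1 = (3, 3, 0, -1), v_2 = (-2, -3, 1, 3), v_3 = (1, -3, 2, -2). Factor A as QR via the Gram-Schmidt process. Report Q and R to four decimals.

e_1 = v_1/‖v_1‖ = (3, 3, 0, -1)/4.3589 = (0.6882, 0.6882, 0.0000, -0.2294).
r_{12} = e_1·v_2 = -4.1295.
u_2 = v_2 + 4.1295·e_1 = (0.8421, -0.1579, 1.0000, 2.0526).
‖u_2‖ = 2.4387, so e_2 = (0.3453, -0.0647, 0.4101, 0.8417).
r_{13} = e_1·v_3 = -0.9177; r_{23} = e_2·v_3 = -0.3237.
u_3 = v_3 + 0.9177·e_1 + 0.3237·e_2 = (1.7434, -2.3894, 2.1327, -1.9381).
‖u_3‖ = 4.1295, so e_3 = (0.4222, -0.5786, 0.5165, -0.4693).

Q = [[0.6882, 0.3453, 0.4222], [0.6882, -0.0647, -0.5786], [0.0000, 0.4101, 0.5165], [-0.2294, 0.8417, -0.4693]], R = [[4.3589, -4.1295, -0.9177], [0.0000, 2.4387, -0.3237], [0.0000, 0.0000, 4.1295]]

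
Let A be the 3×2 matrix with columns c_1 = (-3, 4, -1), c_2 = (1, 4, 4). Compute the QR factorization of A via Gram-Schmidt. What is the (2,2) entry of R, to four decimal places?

c_1 = (-3, 4, -1); ‖c_1‖ = 5.0990, so e_1 = (-0.5883, 0.7845, -0.1961).
e_1·c_2 = (-0.5883)·1 + 0.7845·4 + (-0.1961)·4 = 1.7650.
u_2 = c_2 − 1.7650·e_1 = (2.0385, 2.6154, 4.3462).
r_{22} = ‖u_2‖ = 5.4667.

r_{22} = 5.4667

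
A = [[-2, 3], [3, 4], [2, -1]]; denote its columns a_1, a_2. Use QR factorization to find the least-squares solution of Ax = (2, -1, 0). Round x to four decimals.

x = (-0.4460, 0.1455)

a_1 = (-2, 3, 2); ‖a_1‖ = 4.1231, so e_1 = (-0.4851, 0.7276, 0.4851).
e_1·a_2 = (-0.4851)·3 + 0.7276·4 + 0.4851·(-1) = 0.9701.
u_2 = a_2 − 0.9701·e_1 = (3.4706, 3.2941, -1.4706).
‖u_2‖ = 5.0059, so e_2 = (0.6933, 0.6580, -0.2938).
Qᵀb = (-1.6977, 0.7286).
Back-substitute: x_2 = 0.7286/5.0059 = 0.1455.
x_1 = (-1.6977 − 0.9701·0.1455)/4.1231 = -0.4460.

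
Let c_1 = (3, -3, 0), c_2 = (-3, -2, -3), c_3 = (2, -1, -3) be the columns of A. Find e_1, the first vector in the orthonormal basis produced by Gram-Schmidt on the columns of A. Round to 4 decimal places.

e_1 = (0.7071, -0.7071, 0.0000)

c_1 = (3, -3, 0); ‖c_1‖ = 4.2426, so e_1 = (0.7071, -0.7071, 0.0000).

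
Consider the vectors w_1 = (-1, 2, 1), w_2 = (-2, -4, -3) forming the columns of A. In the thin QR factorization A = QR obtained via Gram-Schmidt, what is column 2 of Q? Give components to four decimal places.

e_2 = (-0.8890, -0.2540, -0.3810)

e_1 = w_1/‖w_1‖ = (-1, 2, 1)/2.4495 = (-0.4082, 0.8165, 0.4082).
r_{12} = e_1·w_2 = -3.6742.
u_2 = w_2 + 3.6742·e_1 = (-3.5000, -1.0000, -1.5000).
‖u_2‖ = 3.9370, so e_2 = (-0.8890, -0.2540, -0.3810).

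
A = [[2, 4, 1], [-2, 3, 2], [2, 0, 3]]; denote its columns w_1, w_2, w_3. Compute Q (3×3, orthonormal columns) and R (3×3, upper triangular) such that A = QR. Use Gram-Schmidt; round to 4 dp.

Q = [[0.5774, 0.7383, -0.3487], [-0.5774, 0.6712, 0.4650], [0.5774, -0.0671, 0.8137]], R = [[3.4641, 0.5774, 1.1547], [0.0000, 4.9666, 1.8792], [0.0000, 0.0000, 3.0224]]

w_1 = (2, -2, 2); ‖w_1‖ = 3.4641, so q_1 = (0.5774, -0.5774, 0.5774).
q_1·w_2 = 0.5774·4 + (-0.5774)·3 + 0.5774·0 = 0.5774.
u_2 = w_2 − 0.5774·q_1 = (3.6667, 3.3333, -0.3333).
‖u_2‖ = 4.9666, so q_2 = (0.7383, 0.6712, -0.0671).
q_1·w_3 = 0.5774·1 + (-0.5774)·2 + 0.5774·3 = 1.1547; q_2·w_3 = 0.7383·1 + 0.6712·2 + (-0.0671)·3 = 1.8792.
u_3 = w_3 − 1.1547·q_1 − 1.8792·q_2 = (-1.0541, 1.4054, 2.4595).
‖u_3‖ = 3.0224, so q_3 = (-0.3487, 0.4650, 0.8137).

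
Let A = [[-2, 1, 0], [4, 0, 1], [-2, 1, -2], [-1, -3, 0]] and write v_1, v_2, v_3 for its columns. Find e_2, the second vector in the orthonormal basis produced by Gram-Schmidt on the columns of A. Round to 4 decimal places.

e_2 = (0.2779, 0.0483, 0.2779, -0.9183)

v_1 = (-2, 4, -2, -1); ‖v_1‖ = 5.0000, so e_1 = (-0.4000, 0.8000, -0.4000, -0.2000).
e_1·v_2 = (-0.4000)·1 + 0.8000·0 + (-0.4000)·1 + (-0.2000)·(-3) = -0.2000.
u_2 = v_2 + 0.2000·e_1 = (0.9200, 0.1600, 0.9200, -3.0400).
‖u_2‖ = 3.3106, so e_2 = (0.2779, 0.0483, 0.2779, -0.9183).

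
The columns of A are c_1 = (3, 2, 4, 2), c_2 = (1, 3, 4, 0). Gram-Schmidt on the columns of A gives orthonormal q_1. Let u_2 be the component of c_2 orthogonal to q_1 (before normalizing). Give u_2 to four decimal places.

q_1 = c_1/‖c_1‖ = (3, 2, 4, 2)/5.7446 = (0.5222, 0.3482, 0.6963, 0.3482).
r_{12} = q_1·c_2 = 4.3519.
u_2 = c_2 − 4.3519·q_1 = (-1.2727, 1.4848, 0.9697, -1.5152).

u_2 = (-1.2727, 1.4848, 0.9697, -1.5152)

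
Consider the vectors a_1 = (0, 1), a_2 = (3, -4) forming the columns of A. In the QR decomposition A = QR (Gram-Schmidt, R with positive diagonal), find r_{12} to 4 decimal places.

r_{12} = -4.0000

q_1 = a_1/‖a_1‖ = (0, 1)/1.0000 = (0.0000, 1.0000).
r_{12} = q_1·a_2 = -4.0000.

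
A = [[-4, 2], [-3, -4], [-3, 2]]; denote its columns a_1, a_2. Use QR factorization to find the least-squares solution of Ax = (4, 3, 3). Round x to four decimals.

a_1 = (-4, -3, -3); ‖a_1‖ = 5.8310, so e_1 = (-0.6860, -0.5145, -0.5145).
e_1·a_2 = (-0.6860)·2 + (-0.5145)·(-4) + (-0.5145)·2 = -0.3430.
u_2 = a_2 + 0.3430·e_1 = (1.7647, -4.1765, 1.8235).
‖u_2‖ = 4.8870, so e_2 = (0.3611, -0.8546, 0.3731).
Qᵀb = (-5.8310, 0.0000).
Back-substitute: x_2 = 0.0000/4.8870 = 0.0000.
x_1 = (-5.8310 + 0.3430·0.0000)/5.8310 = -1.0000.

x = (-1.0000, 0.0000)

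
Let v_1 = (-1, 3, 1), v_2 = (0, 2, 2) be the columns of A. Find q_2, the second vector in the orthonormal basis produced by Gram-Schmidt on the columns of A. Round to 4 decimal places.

v_1 = (-1, 3, 1); ‖v_1‖ = 3.3166, so q_1 = (-0.3015, 0.9045, 0.3015).
q_1·v_2 = (-0.3015)·0 + 0.9045·2 + 0.3015·2 = 2.4121.
u_2 = v_2 − 2.4121·q_1 = (0.7273, -0.1818, 1.2727).
‖u_2‖ = 1.4771, so q_2 = (0.4924, -0.1231, 0.8616).

q_2 = (0.4924, -0.1231, 0.8616)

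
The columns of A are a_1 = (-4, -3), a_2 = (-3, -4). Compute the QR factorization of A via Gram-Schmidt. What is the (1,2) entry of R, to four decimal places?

r_{12} = 4.8000

a_1 = (-4, -3); ‖a_1‖ = 5.0000, so e_1 = (-0.8000, -0.6000).
r_{12} = e_1·a_2 = 4.8000.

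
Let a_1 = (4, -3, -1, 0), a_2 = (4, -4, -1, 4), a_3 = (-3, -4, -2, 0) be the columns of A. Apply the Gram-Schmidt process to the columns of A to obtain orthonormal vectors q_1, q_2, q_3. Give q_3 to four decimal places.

a_1 = (4, -3, -1, 0); ‖a_1‖ = 5.0990, so q_1 = (0.7845, -0.5883, -0.1961, 0.0000).
q_1·a_2 = 0.7845·4 + (-0.5883)·(-4) + (-0.1961)·(-1) + 0.0000·4 = 5.6874.
u_2 = a_2 − 5.6874·q_1 = (-0.4615, -0.6538, 0.1154, 4.0000).
‖u_2‖ = 4.0809, so q_2 = (-0.1131, -0.1602, 0.0283, 0.9802).
q_1·a_3 = 0.7845·(-3) + (-0.5883)·(-4) + (-0.1961)·(-2) + 0.0000·0 = 0.3922; q_2·a_3 = (-0.1131)·(-3) + (-0.1602)·(-4) + 0.0283·(-2) + 0.9802·0 = 0.9236.
u_3 = a_3 − 0.3922·q_1 − 0.9236·q_2 = (-3.2032, -3.6212, -1.9492, -0.9053).
‖u_3‖ = 5.2908, so q_3 = (-0.6054, -0.6844, -0.3684, -0.1711).

q_3 = (-0.6054, -0.6844, -0.3684, -0.1711)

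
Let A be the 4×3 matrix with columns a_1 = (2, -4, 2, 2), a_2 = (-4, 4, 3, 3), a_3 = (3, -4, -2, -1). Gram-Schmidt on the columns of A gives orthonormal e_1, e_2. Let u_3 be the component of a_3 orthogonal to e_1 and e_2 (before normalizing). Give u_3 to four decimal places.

e_1 = a_1/‖a_1‖ = (2, -4, 2, 2)/5.2915 = (0.3780, -0.7559, 0.3780, 0.3780).
r_{12} = e_1·a_2 = -2.2678.
u_2 = a_2 + 2.2678·e_1 = (-3.1429, 2.2857, 3.8571, 3.8571).
‖u_2‖ = 6.6975, so e_2 = (-0.4693, 0.3413, 0.5759, 0.5759).
r_{13} = e_1·a_3 = 3.0237; r_{23} = e_2·a_3 = -4.5006.
u_3 = a_3 − 3.0237·e_1 + 4.5006·e_2 = (-0.2548, -0.1783, -0.5510, 0.4490).

u_3 = (-0.2548, -0.1783, -0.5510, 0.4490)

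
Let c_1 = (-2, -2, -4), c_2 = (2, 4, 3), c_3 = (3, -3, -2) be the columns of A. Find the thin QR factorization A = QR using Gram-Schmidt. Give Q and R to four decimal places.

Q = [[-0.4082, 0.0000, 0.9129], [-0.4082, 0.8944, -0.1826], [-0.8165, -0.4472, -0.3651]], R = [[4.8990, -4.8990, 1.6330], [0.0000, 2.2361, -1.7889], [0.0000, 0.0000, 4.0166]]

c_1 = (-2, -2, -4); ‖c_1‖ = 4.8990, so q_1 = (-0.4082, -0.4082, -0.8165).
q_1·c_2 = (-0.4082)·2 + (-0.4082)·4 + (-0.8165)·3 = -4.8990.
u_2 = c_2 + 4.8990·q_1 = (0.0000, 2.0000, -1.0000).
‖u_2‖ = 2.2361, so q_2 = (0.0000, 0.8944, -0.4472).
q_1·c_3 = (-0.4082)·3 + (-0.4082)·(-3) + (-0.8165)·(-2) = 1.6330; q_2·c_3 = (0.0000)·3 + 0.8944·(-3) + (-0.4472)·(-2) = -1.7889.
u_3 = c_3 − 1.6330·q_1 + 1.7889·q_2 = (3.6667, -0.7333, -1.4667).
‖u_3‖ = 4.0166, so q_3 = (0.9129, -0.1826, -0.3651).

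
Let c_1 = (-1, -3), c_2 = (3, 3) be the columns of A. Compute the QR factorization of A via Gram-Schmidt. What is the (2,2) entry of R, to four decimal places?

r_{22} = 1.8974

e_1 = c_1/‖c_1‖ = (-1, -3)/3.1623 = (-0.3162, -0.9487).
r_{12} = e_1·c_2 = -3.7947.
u_2 = c_2 + 3.7947·e_1 = (1.8000, -0.6000).
r_{22} = ‖u_2‖ = 1.8974.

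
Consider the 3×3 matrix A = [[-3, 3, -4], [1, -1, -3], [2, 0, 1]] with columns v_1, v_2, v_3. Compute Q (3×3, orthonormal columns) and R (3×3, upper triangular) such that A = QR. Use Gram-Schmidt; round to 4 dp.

Q = [[-0.8018, 0.5071, -0.3162], [0.2673, -0.1690, -0.9487], [0.5345, 0.8452, 0.0000]], R = [[3.7417, -2.6726, 2.9399], [0.0000, 1.6903, -0.6761], [0.0000, 0.0000, 4.1110]]

v_1 = (-3, 1, 2); ‖v_1‖ = 3.7417, so q_1 = (-0.8018, 0.2673, 0.5345).
q_1·v_2 = (-0.8018)·3 + 0.2673·(-1) + 0.5345·0 = -2.6726.
u_2 = v_2 + 2.6726·q_1 = (0.8571, -0.2857, 1.4286).
‖u_2‖ = 1.6903, so q_2 = (0.5071, -0.1690, 0.8452).
q_1·v_3 = (-0.8018)·(-4) + 0.2673·(-3) + 0.5345·1 = 2.9399; q_2·v_3 = 0.5071·(-4) + (-0.1690)·(-3) + 0.8452·1 = -0.6761.
u_3 = v_3 − 2.9399·q_1 + 0.6761·q_2 = (-1.3000, -3.9000, 0.0000).
‖u_3‖ = 4.1110, so q_3 = (-0.3162, -0.9487, 0.0000).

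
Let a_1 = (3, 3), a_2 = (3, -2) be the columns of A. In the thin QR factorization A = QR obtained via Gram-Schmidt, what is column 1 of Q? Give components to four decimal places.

e_1 = (0.7071, 0.7071)

e_1 = a_1/‖a_1‖ = (3, 3)/4.2426 = (0.7071, 0.7071).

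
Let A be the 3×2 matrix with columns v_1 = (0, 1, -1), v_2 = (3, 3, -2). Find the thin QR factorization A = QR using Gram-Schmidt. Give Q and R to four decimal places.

Q = [[0.0000, 0.9733], [0.7071, 0.1622], [-0.7071, 0.1622]], R = [[1.4142, 3.5355], [0.0000, 3.0822]]

v_1 = (0, 1, -1); ‖v_1‖ = 1.4142, so q_1 = (0.0000, 0.7071, -0.7071).
q_1·v_2 = 0.0000·3 + 0.7071·3 + (-0.7071)·(-2) = 3.5355.
u_2 = v_2 − 3.5355·q_1 = (3.0000, 0.5000, 0.5000).
‖u_2‖ = 3.0822, so q_2 = (0.9733, 0.1622, 0.1622).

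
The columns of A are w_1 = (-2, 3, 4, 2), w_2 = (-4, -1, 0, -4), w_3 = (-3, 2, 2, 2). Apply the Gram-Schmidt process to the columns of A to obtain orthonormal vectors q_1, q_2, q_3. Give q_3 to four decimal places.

w_1 = (-2, 3, 4, 2); ‖w_1‖ = 5.7446, so q_1 = (-0.3482, 0.5222, 0.6963, 0.3482).
q_1·w_2 = (-0.3482)·(-4) + 0.5222·(-1) + 0.6963·0 + 0.3482·(-4) = -0.5222.
u_2 = w_2 + 0.5222·q_1 = (-4.1818, -0.7273, 0.3636, -3.8182).
‖u_2‖ = 5.7208, so q_2 = (-0.7310, -0.1271, 0.0636, -0.6674).
q_1·w_3 = (-0.3482)·(-3) + 0.5222·2 + 0.6963·2 + 0.3482·2 = 4.1779; q_2·w_3 = (-0.7310)·(-3) + (-0.1271)·2 + 0.0636·2 + (-0.6674)·2 = 0.7310.
u_3 = w_3 − 4.1779·q_1 − 0.7310·q_2 = (-1.0111, -0.0889, -0.9556, 1.0333).
‖u_3‖ = 1.7353, so q_3 = (-0.5827, -0.0512, -0.5507, 0.5955).

q_3 = (-0.5827, -0.0512, -0.5507, 0.5955)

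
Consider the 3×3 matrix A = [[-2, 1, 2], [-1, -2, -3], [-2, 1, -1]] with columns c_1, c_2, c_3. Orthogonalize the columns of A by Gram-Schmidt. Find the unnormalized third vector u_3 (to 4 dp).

e_1 = c_1/‖c_1‖ = (-2, -1, -2)/3.0000 = (-0.6667, -0.3333, -0.6667).
r_{12} = e_1·c_2 = -0.6667.
u_2 = c_2 + 0.6667·e_1 = (0.5556, -2.2222, 0.5556).
‖u_2‖ = 2.3570, so e_2 = (0.2357, -0.9428, 0.2357).
r_{13} = e_1·c_3 = 0.3333; r_{23} = e_2·c_3 = 3.0641.
u_3 = c_3 − 0.3333·e_1 − 3.0641·e_2 = (1.5000, 0.0000, -1.5000).

u_3 = (1.5000, 0.0000, -1.5000)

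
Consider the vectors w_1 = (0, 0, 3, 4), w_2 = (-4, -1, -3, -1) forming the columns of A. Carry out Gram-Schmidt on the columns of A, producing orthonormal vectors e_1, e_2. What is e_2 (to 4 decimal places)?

e_1 = w_1/‖w_1‖ = (0, 0, 3, 4)/5.0000 = (0.0000, 0.0000, 0.6000, 0.8000).
r_{12} = e_1·w_2 = -2.6000.
u_2 = w_2 + 2.6000·e_1 = (-4.0000, -1.0000, -1.4400, 1.0800).
‖u_2‖ = 4.4989, so e_2 = (-0.8891, -0.2223, -0.3201, 0.2401).

e_2 = (-0.8891, -0.2223, -0.3201, 0.2401)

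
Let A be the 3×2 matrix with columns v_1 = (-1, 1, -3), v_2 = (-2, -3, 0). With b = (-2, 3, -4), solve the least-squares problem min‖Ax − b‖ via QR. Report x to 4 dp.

x = (1.5211, -0.2676)

v_1 = (-1, 1, -3); ‖v_1‖ = 3.3166, so q_1 = (-0.3015, 0.3015, -0.9045).
q_1·v_2 = (-0.3015)·(-2) + 0.3015·(-3) + (-0.9045)·0 = -0.3015.
u_2 = v_2 + 0.3015·q_1 = (-2.0909, -2.9091, -0.2727).
‖u_2‖ = 3.5929, so q_2 = (-0.5820, -0.8097, -0.0759).
Qᵀb = (5.1257, -0.9615).
Back-substitute: x_2 = -0.9615/3.5929 = -0.2676.
x_1 = (5.1257 + 0.3015·(-0.2676))/3.3166 = 1.5211.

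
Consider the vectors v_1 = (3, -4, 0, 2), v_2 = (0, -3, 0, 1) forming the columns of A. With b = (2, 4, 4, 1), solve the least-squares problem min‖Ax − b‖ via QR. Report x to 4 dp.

x = (0.7872, -2.2021)

v_1 = (3, -4, 0, 2); ‖v_1‖ = 5.3852, so e_1 = (0.5571, -0.7428, 0.0000, 0.3714).
e_1·v_2 = 0.5571·0 + (-0.7428)·(-3) + 0.0000·0 + 0.3714·1 = 2.5997.
u_2 = v_2 − 2.5997·e_1 = (-1.4483, -1.0690, 0.0000, 0.0345).
‖u_2‖ = 1.8004, so e_2 = (-0.8044, -0.5937, 0.0000, 0.0192).
Qᵀb = (-1.4856, -3.9647).
Back-substitute: x_2 = -3.9647/1.8004 = -2.2021.
x_1 = (-1.4856 − 2.5997·(-2.2021))/5.3852 = 0.7872.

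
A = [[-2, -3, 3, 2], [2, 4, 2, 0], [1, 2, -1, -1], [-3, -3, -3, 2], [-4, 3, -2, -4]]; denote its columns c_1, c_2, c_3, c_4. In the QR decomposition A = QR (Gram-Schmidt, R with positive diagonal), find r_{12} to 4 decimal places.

q_1 = c_1/‖c_1‖ = (-2, 2, 1, -3, -4)/5.8310 = (-0.3430, 0.3430, 0.1715, -0.5145, -0.6860).
r_{12} = q_1·c_2 = 2.2295.

r_{12} = 2.2295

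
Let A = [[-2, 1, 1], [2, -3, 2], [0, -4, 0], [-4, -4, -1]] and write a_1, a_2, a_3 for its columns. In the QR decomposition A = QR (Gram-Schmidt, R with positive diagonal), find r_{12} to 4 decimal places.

r_{12} = 1.6330

a_1 = (-2, 2, 0, -4); ‖a_1‖ = 4.8990, so q_1 = (-0.4082, 0.4082, 0.0000, -0.8165).
r_{12} = q_1·a_2 = 1.6330.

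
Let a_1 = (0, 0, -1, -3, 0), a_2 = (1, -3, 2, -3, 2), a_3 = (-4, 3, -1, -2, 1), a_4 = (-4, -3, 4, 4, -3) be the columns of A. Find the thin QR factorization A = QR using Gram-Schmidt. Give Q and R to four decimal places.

e_1 = a_1/‖a_1‖ = (0, 0, -1, -3, 0)/3.1623 = (0.0000, 0.0000, -0.3162, -0.9487, 0.0000).
r_{12} = e_1·a_2 = 2.2136.
u_2 = a_2 − 2.2136·e_1 = (1.0000, -3.0000, 2.7000, -0.9000, 2.0000).
‖u_2‖ = 4.7011, so e_2 = (0.2127, -0.6382, 0.5743, -0.1914, 0.4254).
r_{13} = e_1·a_3 = 2.2136; r_{23} = e_2·a_3 = -2.5313.
u_3 = a_3 − 2.2136·e_1 + 2.5313·e_2 = (-3.4615, 1.3846, 1.1538, -0.3846, 2.0769).
‖u_3‖ = 4.4376, so e_3 = (-0.7800, 0.3120, 0.2600, -0.0867, 0.4680).
r_{14} = e_1·a_4 = -5.0596; r_{24} = e_2·a_4 = 1.3189; r_{34} = e_3·a_4 = 1.4734.
u_4 = a_4 + 5.0596·e_1 − 1.3189·e_2 − 1.4734·e_3 = (-3.1312, -2.6181, 1.2594, -0.4198, -4.2507).
‖u_4‖ = 6.0407, so e_4 = (-0.5184, -0.4334, 0.2085, -0.0695, -0.7037).

Q = [[0.0000, 0.2127, -0.7800, -0.5184], [0.0000, -0.6382, 0.3120, -0.4334], [-0.3162, 0.5743, 0.2600, 0.2085], [-0.9487, -0.1914, -0.0867, -0.0695], [0.0000, 0.4254, 0.4680, -0.7037]], R = [[3.1623, 2.2136, 2.2136, -5.0596], [0.0000, 4.7011, -2.5313, 1.3189], [0.0000, 0.0000, 4.4376, 1.4734], [0.0000, 0.0000, 0.0000, 6.0407]]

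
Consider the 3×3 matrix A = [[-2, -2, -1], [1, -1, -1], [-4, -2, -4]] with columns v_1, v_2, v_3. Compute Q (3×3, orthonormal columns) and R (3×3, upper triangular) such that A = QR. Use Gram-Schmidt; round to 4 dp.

v_1 = (-2, 1, -4); ‖v_1‖ = 4.5826, so e_1 = (-0.4364, 0.2182, -0.8729).
e_1·v_2 = (-0.4364)·(-2) + 0.2182·(-1) + (-0.8729)·(-2) = 2.4004.
u_2 = v_2 − 2.4004·e_1 = (-0.9524, -1.5238, 0.0952).
‖u_2‖ = 1.7995, so e_2 = (-0.5293, -0.8468, 0.0529).
e_1·v_3 = (-0.4364)·(-1) + 0.2182·(-1) + (-0.8729)·(-4) = 3.7097; e_2·v_3 = (-0.5293)·(-1) + (-0.8468)·(-1) + 0.0529·(-4) = 1.1644.
u_3 = v_3 − 3.7097·e_1 − 1.1644·e_2 = (1.2353, -0.8235, -0.8235).
‖u_3‖ = 1.6977, so e_3 = (0.7276, -0.4851, -0.4851).

Q = [[-0.4364, -0.5293, 0.7276], [0.2182, -0.8468, -0.4851], [-0.8729, 0.0529, -0.4851]], R = [[4.5826, 2.4004, 3.7097], [0.0000, 1.7995, 1.1644], [0.0000, 0.0000, 1.6977]]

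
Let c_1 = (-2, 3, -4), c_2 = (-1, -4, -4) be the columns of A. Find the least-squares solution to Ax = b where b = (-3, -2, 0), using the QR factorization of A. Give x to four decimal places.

q_1 = c_1/‖c_1‖ = (-2, 3, -4)/5.3852 = (-0.3714, 0.5571, -0.7428).
r_{12} = q_1·c_2 = 1.1142.
u_2 = c_2 − 1.1142·q_1 = (-0.5862, -4.6207, -3.1724).
‖u_2‖ = 5.6355, so q_2 = (-0.1040, -0.8199, -0.5629).
Qᵀb = (0.0000, 1.9519).
Back-substitute: x_2 = 1.9519/5.6355 = 0.3464.
x_1 = (0.0000 − 1.1142·0.3464)/5.3852 = -0.0717.

x = (-0.0717, 0.3464)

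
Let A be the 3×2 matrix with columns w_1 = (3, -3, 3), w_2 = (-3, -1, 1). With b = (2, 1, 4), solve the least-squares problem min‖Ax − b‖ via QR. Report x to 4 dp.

x = (0.5417, -0.1250)

w_1 = (3, -3, 3); ‖w_1‖ = 5.1962, so e_1 = (0.5774, -0.5774, 0.5774).
e_1·w_2 = 0.5774·(-3) + (-0.5774)·(-1) + 0.5774·1 = -0.5774.
u_2 = w_2 + 0.5774·e_1 = (-2.6667, -1.3333, 1.3333).
‖u_2‖ = 3.2660, so e_2 = (-0.8165, -0.4082, 0.4082).
Qᵀb = (2.8868, -0.4082).
Back-substitute: x_2 = -0.4082/3.2660 = -0.1250.
x_1 = (2.8868 + 0.5774·(-0.1250))/5.1962 = 0.5417.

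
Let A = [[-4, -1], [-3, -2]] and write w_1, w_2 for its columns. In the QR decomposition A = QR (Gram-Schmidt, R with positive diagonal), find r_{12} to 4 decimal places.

w_1 = (-4, -3); ‖w_1‖ = 5.0000, so e_1 = (-0.8000, -0.6000).
r_{12} = e_1·w_2 = 2.0000.

r_{12} = 2.0000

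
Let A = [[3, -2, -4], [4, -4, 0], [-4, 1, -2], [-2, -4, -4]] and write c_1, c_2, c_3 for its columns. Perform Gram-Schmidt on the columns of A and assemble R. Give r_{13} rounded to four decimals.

c_1 = (3, 4, -4, -2); ‖c_1‖ = 6.7082, so q_1 = (0.4472, 0.5963, -0.5963, -0.2981).
r_{13} = q_1·c_3 = 0.5963.

r_{13} = 0.5963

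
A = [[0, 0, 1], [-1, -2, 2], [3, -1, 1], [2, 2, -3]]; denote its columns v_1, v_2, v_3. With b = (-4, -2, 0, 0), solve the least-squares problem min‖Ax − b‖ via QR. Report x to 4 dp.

v_1 = (0, -1, 3, 2); ‖v_1‖ = 3.7417, so q_1 = (0.0000, -0.2673, 0.8018, 0.5345).
q_1·v_2 = 0.0000·0 + (-0.2673)·(-2) + 0.8018·(-1) + 0.5345·2 = 0.8018.
u_2 = v_2 − 0.8018·q_1 = (0.0000, -1.7857, -1.6429, 1.5714).
‖u_2‖ = 2.8909, so q_2 = (0.0000, -0.6177, -0.5683, 0.5436).
q_1·v_3 = 0.0000·1 + (-0.2673)·2 + 0.8018·1 + 0.5345·(-3) = -1.3363; q_2·v_3 = 0.0000·1 + (-0.6177)·2 + (-0.5683)·1 + 0.5436·(-3) = -3.4345.
u_3 = v_3 + 1.3363·q_1 + 3.4345·q_2 = (1.0000, -0.4786, 0.1197, -0.4188).
‖u_3‖ = 1.1911, so q_3 = (0.8395, -0.4018, 0.1005, -0.3516).
Qᵀb = (0.5345, 1.2354, -2.5545).
Back-substitute: x_3 = -2.5545/1.1911 = -2.1446.
x_2 = (1.2354 + 3.4345·(-2.1446))/2.8909 = -2.1205.
x_1 = (0.5345 − 0.8018·(-2.1205) + 1.3363·(-2.1446))/3.7417 = -0.1687.

x = (-0.1687, -2.1205, -2.1446)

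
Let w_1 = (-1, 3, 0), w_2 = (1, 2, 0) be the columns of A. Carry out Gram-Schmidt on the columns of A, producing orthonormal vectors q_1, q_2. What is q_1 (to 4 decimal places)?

q_1 = (-0.3162, 0.9487, 0.0000)

q_1 = w_1/‖w_1‖ = (-1, 3, 0)/3.1623 = (-0.3162, 0.9487, 0.0000).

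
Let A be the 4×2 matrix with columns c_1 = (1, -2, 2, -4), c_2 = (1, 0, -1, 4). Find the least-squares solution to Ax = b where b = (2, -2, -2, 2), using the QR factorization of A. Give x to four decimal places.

x = (0.5963, 1.2298)

c_1 = (1, -2, 2, -4); ‖c_1‖ = 5.0000, so q_1 = (0.2000, -0.4000, 0.4000, -0.8000).
q_1·c_2 = 0.2000·1 + (-0.4000)·0 + 0.4000·(-1) + (-0.8000)·4 = -3.4000.
u_2 = c_2 + 3.4000·q_1 = (1.6800, -1.3600, 0.3600, 1.2800).
‖u_2‖ = 2.5377, so q_2 = (0.6620, -0.5359, 0.1419, 0.5044).
Qᵀb = (-1.2000, 3.1209).
Back-substitute: x_2 = 3.1209/2.5377 = 1.2298.
x_1 = (-1.2000 + 3.4000·1.2298)/5.0000 = 0.5963.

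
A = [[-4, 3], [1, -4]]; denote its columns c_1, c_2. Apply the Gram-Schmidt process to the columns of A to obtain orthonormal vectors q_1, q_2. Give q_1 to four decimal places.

q_1 = (-0.9701, 0.2425)

c_1 = (-4, 1); ‖c_1‖ = 4.1231, so q_1 = (-0.9701, 0.2425).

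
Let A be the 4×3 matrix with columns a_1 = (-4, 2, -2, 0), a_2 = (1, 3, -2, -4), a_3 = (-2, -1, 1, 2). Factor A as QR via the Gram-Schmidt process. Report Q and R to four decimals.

Q = [[-0.8165, 0.3746, -0.3554], [0.4082, 0.4683, 0.1185], [-0.4082, -0.2810, 0.8293], [0.0000, -0.7493, -0.4146]], R = [[4.8990, 1.2247, 0.8165], [0.0000, 5.3385, -2.9971], [0.0000, 0.0000, 0.5923]]

a_1 = (-4, 2, -2, 0); ‖a_1‖ = 4.8990, so e_1 = (-0.8165, 0.4082, -0.4082, 0.0000).
e_1·a_2 = (-0.8165)·1 + 0.4082·3 + (-0.4082)·(-2) + 0.0000·(-4) = 1.2247.
u_2 = a_2 − 1.2247·e_1 = (2.0000, 2.5000, -1.5000, -4.0000).
‖u_2‖ = 5.3385, so e_2 = (0.3746, 0.4683, -0.2810, -0.7493).
e_1·a_3 = (-0.8165)·(-2) + 0.4082·(-1) + (-0.4082)·1 + 0.0000·2 = 0.8165; e_2·a_3 = 0.3746·(-2) + 0.4683·(-1) + (-0.2810)·1 + (-0.7493)·2 = -2.9971.
u_3 = a_3 − 0.8165·e_1 + 2.9971·e_2 = (-0.2105, 0.0702, 0.4912, -0.2456).
‖u_3‖ = 0.5923, so e_3 = (-0.3554, 0.1185, 0.8293, -0.4146).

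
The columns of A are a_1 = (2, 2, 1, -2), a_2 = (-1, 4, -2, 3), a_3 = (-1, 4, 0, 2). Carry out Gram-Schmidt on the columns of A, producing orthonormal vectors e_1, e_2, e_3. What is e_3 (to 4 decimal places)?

a_1 = (2, 2, 1, -2); ‖a_1‖ = 3.6056, so e_1 = (0.5547, 0.5547, 0.2774, -0.5547).
e_1·a_2 = 0.5547·(-1) + 0.5547·4 + 0.2774·(-2) + (-0.5547)·3 = -0.5547.
u_2 = a_2 + 0.5547·e_1 = (-0.6923, 4.3077, -1.8462, 2.6923).
‖u_2‖ = 5.4491, so e_2 = (-0.1271, 0.7905, -0.3388, 0.4941).
e_1·a_3 = 0.5547·(-1) + 0.5547·4 + 0.2774·0 + (-0.5547)·2 = 0.5547; e_2·a_3 = (-0.1271)·(-1) + 0.7905·4 + (-0.3388)·0 + 0.4941·2 = 4.2774.
u_3 = a_3 − 0.5547·e_1 − 4.2774·e_2 = (-0.7642, 0.3109, 1.2953, 0.1943).
‖u_3‖ = 1.5480, so e_3 = (-0.4937, 0.2008, 0.8368, 0.1255).

e_3 = (-0.4937, 0.2008, 0.8368, 0.1255)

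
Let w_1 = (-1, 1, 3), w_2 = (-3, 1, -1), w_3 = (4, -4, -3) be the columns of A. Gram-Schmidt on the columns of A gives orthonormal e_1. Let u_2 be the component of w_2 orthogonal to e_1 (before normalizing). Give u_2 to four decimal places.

w_1 = (-1, 1, 3); ‖w_1‖ = 3.3166, so e_1 = (-0.3015, 0.3015, 0.9045).
e_1·w_2 = (-0.3015)·(-3) + 0.3015·1 + 0.9045·(-1) = 0.3015.
u_2 = w_2 − 0.3015·e_1 = (-2.9091, 0.9091, -1.2727).

u_2 = (-2.9091, 0.9091, -1.2727)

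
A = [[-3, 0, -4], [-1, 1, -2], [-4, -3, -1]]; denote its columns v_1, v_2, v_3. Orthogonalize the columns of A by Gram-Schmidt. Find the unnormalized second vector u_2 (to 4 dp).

u_2 = (1.2692, 1.4231, -1.3077)

v_1 = (-3, -1, -4); ‖v_1‖ = 5.0990, so e_1 = (-0.5883, -0.1961, -0.7845).
e_1·v_2 = (-0.5883)·0 + (-0.1961)·1 + (-0.7845)·(-3) = 2.1573.
u_2 = v_2 − 2.1573·e_1 = (1.2692, 1.4231, -1.3077).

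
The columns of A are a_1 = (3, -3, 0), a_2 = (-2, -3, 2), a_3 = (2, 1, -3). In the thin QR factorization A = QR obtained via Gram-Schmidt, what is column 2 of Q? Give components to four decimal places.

a_1 = (3, -3, 0); ‖a_1‖ = 4.2426, so q_1 = (0.7071, -0.7071, 0.0000).
q_1·a_2 = 0.7071·(-2) + (-0.7071)·(-3) + 0.0000·2 = 0.7071.
u_2 = a_2 − 0.7071·q_1 = (-2.5000, -2.5000, 2.0000).
‖u_2‖ = 4.0620, so q_2 = (-0.6155, -0.6155, 0.4924).

q_2 = (-0.6155, -0.6155, 0.4924)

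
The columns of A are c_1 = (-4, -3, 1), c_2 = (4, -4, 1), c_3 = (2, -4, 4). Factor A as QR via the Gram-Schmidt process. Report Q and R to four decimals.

c_1 = (-4, -3, 1); ‖c_1‖ = 5.0990, so e_1 = (-0.7845, -0.5883, 0.1961).
e_1·c_2 = (-0.7845)·4 + (-0.5883)·(-4) + 0.1961·1 = -0.5883.
u_2 = c_2 + 0.5883·e_1 = (3.5385, -4.3462, 1.1154).
‖u_2‖ = 5.7144, so e_2 = (0.6192, -0.7606, 0.1952).
e_1·c_3 = (-0.7845)·2 + (-0.5883)·(-4) + 0.1961·4 = 1.5689; e_2·c_3 = 0.6192·2 + (-0.7606)·(-4) + 0.1952·4 = 5.0615.
u_3 = c_3 − 1.5689·e_1 − 5.0615·e_2 = (0.0966, 0.7727, 2.7044).
‖u_3‖ = 2.8142, so e_3 = (0.0343, 0.2746, 0.9610).

Q = [[-0.7845, 0.6192, 0.0343], [-0.5883, -0.7606, 0.2746], [0.1961, 0.1952, 0.9610]], R = [[5.0990, -0.5883, 1.5689], [0.0000, 5.7144, 5.0615], [0.0000, 0.0000, 2.8142]]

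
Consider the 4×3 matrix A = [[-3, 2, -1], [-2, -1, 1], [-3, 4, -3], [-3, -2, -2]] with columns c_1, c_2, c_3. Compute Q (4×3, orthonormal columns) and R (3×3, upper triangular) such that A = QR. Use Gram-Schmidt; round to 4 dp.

c_1 = (-3, -2, -3, -3); ‖c_1‖ = 5.5678, so e_1 = (-0.5388, -0.3592, -0.5388, -0.5388).
e_1·c_2 = (-0.5388)·2 + (-0.3592)·(-1) + (-0.5388)·4 + (-0.5388)·(-2) = -1.7961.
u_2 = c_2 + 1.7961·e_1 = (1.0323, -1.6452, 3.0323, -2.9677).
‖u_2‖ = 4.6663, so e_2 = (0.2212, -0.3526, 0.6498, -0.6360).
e_1·c_3 = (-0.5388)·(-1) + (-0.3592)·1 + (-0.5388)·(-3) + (-0.5388)·(-2) = 2.8737; e_2·c_3 = 0.2212·(-1) + (-0.3526)·1 + 0.6498·(-3) + (-0.6360)·(-2) = -1.2513.
u_3 = c_3 − 2.8737·e_1 + 1.2513·e_2 = (0.8252, 1.5911, -0.6385, -1.2474).
‖u_3‖ = 2.2751, so e_3 = (0.3627, 0.6993, -0.2806, -0.5483).

Q = [[-0.5388, 0.2212, 0.3627], [-0.3592, -0.3526, 0.6993], [-0.5388, 0.6498, -0.2806], [-0.5388, -0.6360, -0.5483]], R = [[5.5678, -1.7961, 2.8737], [0.0000, 4.6663, -1.2513], [0.0000, 0.0000, 2.2751]]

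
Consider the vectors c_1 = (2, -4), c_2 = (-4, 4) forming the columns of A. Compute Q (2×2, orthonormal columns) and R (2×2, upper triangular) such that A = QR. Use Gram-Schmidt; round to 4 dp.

Q = [[0.4472, -0.8944], [-0.8944, -0.4472]], R = [[4.4721, -5.3666], [0.0000, 1.7889]]

q_1 = c_1/‖c_1‖ = (2, -4)/4.4721 = (0.4472, -0.8944).
r_{12} = q_1·c_2 = -5.3666.
u_2 = c_2 + 5.3666·q_1 = (-1.6000, -0.8000).
‖u_2‖ = 1.7889, so q_2 = (-0.8944, -0.4472).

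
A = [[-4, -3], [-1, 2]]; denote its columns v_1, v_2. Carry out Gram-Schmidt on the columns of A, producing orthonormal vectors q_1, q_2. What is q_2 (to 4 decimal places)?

v_1 = (-4, -1); ‖v_1‖ = 4.1231, so q_1 = (-0.9701, -0.2425).
q_1·v_2 = (-0.9701)·(-3) + (-0.2425)·2 = 2.4254.
u_2 = v_2 − 2.4254·q_1 = (-0.6471, 2.5882).
‖u_2‖ = 2.6679, so q_2 = (-0.2425, 0.9701).

q_2 = (-0.2425, 0.9701)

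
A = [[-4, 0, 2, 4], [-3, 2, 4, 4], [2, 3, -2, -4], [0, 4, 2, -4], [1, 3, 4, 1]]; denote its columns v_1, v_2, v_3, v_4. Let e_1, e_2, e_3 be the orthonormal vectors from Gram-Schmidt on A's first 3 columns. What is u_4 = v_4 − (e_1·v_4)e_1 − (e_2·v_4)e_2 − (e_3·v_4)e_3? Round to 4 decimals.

e_1 = v_1/‖v_1‖ = (-4, -3, 2, 0, 1)/5.4772 = (-0.7303, -0.5477, 0.3651, 0.0000, 0.1826).
r_{12} = e_1·v_2 = 0.5477.
u_2 = v_2 − 0.5477·e_1 = (0.4000, 2.3000, 2.8000, 4.0000, 2.9000).
‖u_2‖ = 6.1400, so e_2 = (0.0651, 0.3746, 0.4560, 0.6515, 0.4723).
r_{13} = e_1·v_3 = -3.6515; r_{23} = e_2·v_3 = 3.9088.
u_3 = v_3 + 3.6515·e_1 − 3.9088·e_2 = (-0.9213, 0.5358, -2.4492, -0.5464, 2.8205).
‖u_3‖ = 3.9228, so e_3 = (-0.2349, 0.1366, -0.6243, -0.1393, 0.7190).
r_{14} = e_1·v_4 = -6.3901; r_{24} = e_2·v_4 = -2.1987; r_{34} = e_3·v_4 = 3.3805.
u_4 = v_4 + 6.3901·e_1 + 2.1987·e_2 − 3.3805·e_3 = (0.2705, 0.8619, 1.4466, -2.0968, 0.7745).

u_4 = (0.2705, 0.8619, 1.4466, -2.0968, 0.7745)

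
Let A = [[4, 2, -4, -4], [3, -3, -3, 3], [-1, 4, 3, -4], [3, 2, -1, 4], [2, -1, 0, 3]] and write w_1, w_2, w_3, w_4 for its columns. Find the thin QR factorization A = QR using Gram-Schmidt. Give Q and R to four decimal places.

w_1 = (4, 3, -1, 3, 2); ‖w_1‖ = 6.2450, so e_1 = (0.6405, 0.4804, -0.1601, 0.4804, 0.3203).
e_1·w_2 = 0.6405·2 + 0.4804·(-3) + (-0.1601)·4 + 0.4804·2 + 0.3203·(-1) = -0.1601.
u_2 = w_2 + 0.1601·e_1 = (2.1026, -2.9231, 3.9744, 2.0769, -0.9487).
‖u_2‖ = 5.8288, so e_2 = (0.3607, -0.5015, 0.6819, 0.3563, -0.1628).
e_1·w_3 = 0.6405·(-4) + 0.4804·(-3) + (-0.1601)·3 + 0.4804·(-1) + 0.3203·0 = -4.9640; e_2·w_3 = 0.3607·(-4) + (-0.5015)·(-3) + 0.6819·3 + 0.3563·(-1) + (-0.1628)·0 = 1.7508.
u_3 = w_3 + 4.9640·e_1 − 1.7508·e_2 = (-1.4521, 0.2626, 1.0113, 0.7608, 1.8747).
‖u_3‖ = 2.7007, so e_3 = (-0.5377, 0.0973, 0.3745, 0.2817, 0.6942).
e_1·w_4 = 0.6405·(-4) + 0.4804·3 + (-0.1601)·(-4) + 0.4804·4 + 0.3203·3 = 2.4019; e_2·w_4 = 0.3607·(-4) + (-0.5015)·3 + 0.6819·(-4) + 0.3563·4 + (-0.1628)·3 = -4.7378; e_3·w_4 = (-0.5377)·(-4) + 0.0973·3 + 0.3745·(-4) + 0.2817·4 + 0.6942·3 = 4.1538.
u_4 = w_4 − 2.4019·e_1 + 4.7378·e_2 − 4.1538·e_3 = (-1.5960, -0.9338, -1.9404, 3.3642, -1.4238).
‖u_4‖ = 4.5310, so e_4 = (-0.3522, -0.2061, -0.4283, 0.7425, -0.3142).

Q = [[0.6405, 0.3607, -0.5377, -0.3522], [0.4804, -0.5015, 0.0973, -0.2061], [-0.1601, 0.6819, 0.3745, -0.4283], [0.4804, 0.3563, 0.2817, 0.7425], [0.3203, -0.1628, 0.6942, -0.3142]], R = [[6.2450, -0.1601, -4.9640, 2.4019], [0.0000, 5.8288, 1.7508, -4.7378], [0.0000, 0.0000, 2.7007, 4.1538], [0.0000, 0.0000, 0.0000, 4.5310]]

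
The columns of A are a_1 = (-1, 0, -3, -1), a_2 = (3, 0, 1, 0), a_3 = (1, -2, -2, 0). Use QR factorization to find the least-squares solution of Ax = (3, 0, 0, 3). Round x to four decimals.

a_1 = (-1, 0, -3, -1); ‖a_1‖ = 3.3166, so e_1 = (-0.3015, 0.0000, -0.9045, -0.3015).
e_1·a_2 = (-0.3015)·3 + 0.0000·0 + (-0.9045)·1 + (-0.3015)·0 = -1.8091.
u_2 = a_2 + 1.8091·e_1 = (2.4545, 0.0000, -0.6364, -0.5455).
‖u_2‖ = 2.5937, so e_2 = (0.9463, 0.0000, -0.2453, -0.2103).
e_1·a_3 = (-0.3015)·1 + 0.0000·(-2) + (-0.9045)·(-2) + (-0.3015)·0 = 1.5076; e_2·a_3 = 0.9463·1 + 0.0000·(-2) + (-0.2453)·(-2) + (-0.2103)·0 = 1.4370.
u_3 = a_3 − 1.5076·e_1 − 1.4370·e_2 = (0.0946, -2.0000, -0.2838, 0.7568).
‖u_3‖ = 2.1592, so e_3 = (0.0438, -0.9263, -0.1314, 0.3505).
Qᵀb = (-1.8091, 2.2081, 1.1829).
Back-substitute: x_3 = 1.1829/2.1592 = 0.5478.
x_2 = (2.2081 − 1.4370·0.5478)/2.5937 = 0.5478.
x_1 = (-1.8091 + 1.8091·0.5478 − 1.5076·0.5478)/3.3166 = -0.4957.

x = (-0.4957, 0.5478, 0.5478)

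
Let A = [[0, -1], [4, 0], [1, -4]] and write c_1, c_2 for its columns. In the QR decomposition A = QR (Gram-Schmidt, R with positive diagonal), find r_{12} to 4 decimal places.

q_1 = c_1/‖c_1‖ = (0, 4, 1)/4.1231 = (0.0000, 0.9701, 0.2425).
r_{12} = q_1·c_2 = -0.9701.

r_{12} = -0.9701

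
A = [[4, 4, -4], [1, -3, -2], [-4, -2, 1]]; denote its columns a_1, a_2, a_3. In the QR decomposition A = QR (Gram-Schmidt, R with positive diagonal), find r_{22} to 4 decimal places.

e_1 = a_1/‖a_1‖ = (4, 1, -4)/5.7446 = (0.6963, 0.1741, -0.6963).
r_{12} = e_1·a_2 = 3.6556.
u_2 = a_2 − 3.6556·e_1 = (1.4545, -3.6364, 0.5455).
r_{22} = ‖u_2‖ = 3.9543.

r_{22} = 3.9543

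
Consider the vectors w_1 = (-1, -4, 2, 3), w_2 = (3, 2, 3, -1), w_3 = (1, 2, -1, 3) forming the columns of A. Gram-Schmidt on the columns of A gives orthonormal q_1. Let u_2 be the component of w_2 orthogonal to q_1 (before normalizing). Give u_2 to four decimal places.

q_1 = w_1/‖w_1‖ = (-1, -4, 2, 3)/5.4772 = (-0.1826, -0.7303, 0.3651, 0.5477).
r_{12} = q_1·w_2 = -1.4606.
u_2 = w_2 + 1.4606·q_1 = (2.7333, 0.9333, 3.5333, -0.2000).

u_2 = (2.7333, 0.9333, 3.5333, -0.2000)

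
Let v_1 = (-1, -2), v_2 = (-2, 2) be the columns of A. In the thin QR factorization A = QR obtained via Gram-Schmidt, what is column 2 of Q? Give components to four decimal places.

v_1 = (-1, -2); ‖v_1‖ = 2.2361, so q_1 = (-0.4472, -0.8944).
q_1·v_2 = (-0.4472)·(-2) + (-0.8944)·2 = -0.8944.
u_2 = v_2 + 0.8944·q_1 = (-2.4000, 1.2000).
‖u_2‖ = 2.6833, so q_2 = (-0.8944, 0.4472).

q_2 = (-0.8944, 0.4472)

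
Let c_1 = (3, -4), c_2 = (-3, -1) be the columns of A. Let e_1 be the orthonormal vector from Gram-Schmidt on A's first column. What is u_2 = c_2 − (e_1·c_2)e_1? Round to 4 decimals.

c_1 = (3, -4); ‖c_1‖ = 5.0000, so e_1 = (0.6000, -0.8000).
e_1·c_2 = 0.6000·(-3) + (-0.8000)·(-1) = -1.0000.
u_2 = c_2 + 1.0000·e_1 = (-2.4000, -1.8000).

u_2 = (-2.4000, -1.8000)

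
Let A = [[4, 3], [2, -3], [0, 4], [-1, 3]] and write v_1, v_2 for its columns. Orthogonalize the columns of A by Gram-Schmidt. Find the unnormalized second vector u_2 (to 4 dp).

v_1 = (4, 2, 0, -1); ‖v_1‖ = 4.5826, so e_1 = (0.8729, 0.4364, 0.0000, -0.2182).
e_1·v_2 = 0.8729·3 + 0.4364·(-3) + 0.0000·4 + (-0.2182)·3 = 0.6547.
u_2 = v_2 − 0.6547·e_1 = (2.4286, -3.2857, 4.0000, 3.1429).

u_2 = (2.4286, -3.2857, 4.0000, 3.1429)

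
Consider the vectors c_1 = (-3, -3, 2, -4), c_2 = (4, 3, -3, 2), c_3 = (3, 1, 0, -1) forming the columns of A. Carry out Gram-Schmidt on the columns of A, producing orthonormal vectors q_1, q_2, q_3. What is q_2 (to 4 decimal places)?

q_2 = (0.5152, 0.0987, -0.4823, -0.7016)

c_1 = (-3, -3, 2, -4); ‖c_1‖ = 6.1644, so q_1 = (-0.4867, -0.4867, 0.3244, -0.6489).
q_1·c_2 = (-0.4867)·4 + (-0.4867)·3 + 0.3244·(-3) + (-0.6489)·2 = -5.6777.
u_2 = c_2 + 5.6777·q_1 = (1.2368, 0.2368, -1.1579, -1.6842).
‖u_2‖ = 2.4007, so q_2 = (0.5152, 0.0987, -0.4823, -0.7016).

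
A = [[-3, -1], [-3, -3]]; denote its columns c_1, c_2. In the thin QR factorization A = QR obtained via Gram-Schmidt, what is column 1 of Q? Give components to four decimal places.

c_1 = (-3, -3); ‖c_1‖ = 4.2426, so q_1 = (-0.7071, -0.7071).

q_1 = (-0.7071, -0.7071)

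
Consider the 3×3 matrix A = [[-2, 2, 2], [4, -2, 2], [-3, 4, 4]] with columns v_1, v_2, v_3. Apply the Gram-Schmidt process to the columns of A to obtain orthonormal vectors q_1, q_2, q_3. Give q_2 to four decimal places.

v_1 = (-2, 4, -3); ‖v_1‖ = 5.3852, so q_1 = (-0.3714, 0.7428, -0.5571).
q_1·v_2 = (-0.3714)·2 + 0.7428·(-2) + (-0.5571)·4 = -4.4567.
u_2 = v_2 + 4.4567·q_1 = (0.3448, 1.3103, 1.5172).
‖u_2‖ = 2.0342, so q_2 = (0.1695, 0.6442, 0.7459).

q_2 = (0.1695, 0.6442, 0.7459)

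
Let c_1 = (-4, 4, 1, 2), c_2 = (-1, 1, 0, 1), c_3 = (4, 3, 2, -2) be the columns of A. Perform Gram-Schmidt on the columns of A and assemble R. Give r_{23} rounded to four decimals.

e_1 = c_1/‖c_1‖ = (-4, 4, 1, 2)/6.0828 = (-0.6576, 0.6576, 0.1644, 0.3288).
r_{12} = e_1·c_2 = 1.6440.
u_2 = c_2 − 1.6440·e_1 = (0.0811, -0.0811, -0.2703, 0.4595).
‖u_2‖ = 0.5452, so e_2 = (0.1487, -0.1487, -0.4957, 0.8427).
r_{23} = e_2·c_3 = -2.5280.

r_{23} = -2.5280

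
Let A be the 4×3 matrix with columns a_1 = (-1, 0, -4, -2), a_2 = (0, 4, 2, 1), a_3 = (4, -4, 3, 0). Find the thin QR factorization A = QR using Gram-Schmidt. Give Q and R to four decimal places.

a_1 = (-1, 0, -4, -2); ‖a_1‖ = 4.5826, so q_1 = (-0.2182, 0.0000, -0.8729, -0.4364).
q_1·a_2 = (-0.2182)·0 + 0.0000·4 + (-0.8729)·2 + (-0.4364)·1 = -2.1822.
u_2 = a_2 + 2.1822·q_1 = (-0.4762, 4.0000, 0.0952, 0.0476).
‖u_2‖ = 4.0297, so q_2 = (-0.1182, 0.9926, 0.0236, 0.0118).
q_1·a_3 = (-0.2182)·4 + 0.0000·(-4) + (-0.8729)·3 + (-0.4364)·0 = -3.4915; q_2·a_3 = (-0.1182)·4 + 0.9926·(-4) + 0.0236·3 + 0.0118·0 = -4.3723.
u_3 = a_3 + 3.4915·q_1 + 4.3723·q_2 = (2.7214, 0.3402, 0.0557, -1.4721).
‖u_3‖ = 3.1132, so q_3 = (0.8741, 0.1093, 0.0179, -0.4729).

Q = [[-0.2182, -0.1182, 0.8741], [0.0000, 0.9926, 0.1093], [-0.8729, 0.0236, 0.0179], [-0.4364, 0.0118, -0.4729]], R = [[4.5826, -2.1822, -3.4915], [0.0000, 4.0297, -4.3723], [0.0000, 0.0000, 3.1132]]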